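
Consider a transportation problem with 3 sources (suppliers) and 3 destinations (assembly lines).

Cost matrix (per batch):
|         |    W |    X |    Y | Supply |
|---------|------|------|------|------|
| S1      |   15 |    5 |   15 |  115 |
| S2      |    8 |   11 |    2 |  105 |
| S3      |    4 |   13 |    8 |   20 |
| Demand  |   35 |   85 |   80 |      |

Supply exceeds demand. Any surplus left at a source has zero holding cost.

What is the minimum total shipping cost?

One minimum-cost allocation:
  S1→X: 85 batches
  S2→W: 15 batches
  S2→Y: 80 batches
  S3→W: 20 batches
Total cost = 785.

785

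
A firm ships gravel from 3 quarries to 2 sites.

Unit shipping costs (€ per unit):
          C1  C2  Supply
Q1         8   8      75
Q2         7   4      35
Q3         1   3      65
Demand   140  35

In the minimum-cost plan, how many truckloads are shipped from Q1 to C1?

75

Solving gives:
  Q1 to C1: 75 × €8 = €600
  Q2 to C2: 35 × €4 = €140
  Q3 to C1: 65 × €1 = €65
Total cost = €805.
So Q1→C1 carries 75 truckloads.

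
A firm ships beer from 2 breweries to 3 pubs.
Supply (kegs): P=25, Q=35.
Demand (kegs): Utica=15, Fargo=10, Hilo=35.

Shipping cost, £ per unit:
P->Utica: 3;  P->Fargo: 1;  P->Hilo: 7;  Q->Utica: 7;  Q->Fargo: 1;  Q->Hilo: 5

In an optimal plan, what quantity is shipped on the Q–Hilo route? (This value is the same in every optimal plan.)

35

The minimum-cost plan:
  P->Utica: 15 kegs
  P->Fargo: 10 kegs
  Q->Hilo: 35 kegs
Total cost = £230.
So Q→Hilo carries 35 kegs.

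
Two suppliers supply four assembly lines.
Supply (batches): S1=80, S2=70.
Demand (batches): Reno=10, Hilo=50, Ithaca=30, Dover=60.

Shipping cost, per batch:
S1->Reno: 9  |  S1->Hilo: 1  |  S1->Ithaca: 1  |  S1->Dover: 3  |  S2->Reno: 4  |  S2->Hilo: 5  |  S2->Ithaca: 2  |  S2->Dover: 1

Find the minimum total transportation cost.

A cheapest plan:
  S1 to Hilo: 50 batches
  S1 to Ithaca: 30 batches
  S2 to Reno: 10 batches
  S2 to Dover: 60 batches
Total cost = 180.
(Supply check: S1 ships 80; S2 ships 70.)

180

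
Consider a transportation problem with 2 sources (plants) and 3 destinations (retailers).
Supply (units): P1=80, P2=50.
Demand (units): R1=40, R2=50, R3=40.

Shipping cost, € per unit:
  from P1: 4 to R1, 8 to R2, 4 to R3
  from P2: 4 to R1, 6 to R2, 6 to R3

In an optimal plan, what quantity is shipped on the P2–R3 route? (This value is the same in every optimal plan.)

0

The minimum-cost plan:
  P1–R1: 40 × €4 = €160
  P1–R3: 40 × €4 = €160
  P2–R2: 50 × €6 = €300
Total cost = €620.
The route P2→R3 is not used.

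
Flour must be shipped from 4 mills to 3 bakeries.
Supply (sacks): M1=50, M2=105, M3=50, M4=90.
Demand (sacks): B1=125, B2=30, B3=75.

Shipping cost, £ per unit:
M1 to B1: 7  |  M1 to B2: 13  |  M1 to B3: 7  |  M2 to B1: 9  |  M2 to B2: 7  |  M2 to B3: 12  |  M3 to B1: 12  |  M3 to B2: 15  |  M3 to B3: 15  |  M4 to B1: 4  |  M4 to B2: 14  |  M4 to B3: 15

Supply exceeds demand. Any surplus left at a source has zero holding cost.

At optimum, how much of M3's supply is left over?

Minimum-cost shipments:
  M1->B3: 50 × £7 = £350
  M2->B1: 35 × £9 = £315
  M2->B2: 30 × £7 = £210
  M2->B3: 25 × £12 = £300
  M4->B1: 90 × £4 = £360
Total cost = £1535.
M3 ships 0 of its 50, leaving 50.

50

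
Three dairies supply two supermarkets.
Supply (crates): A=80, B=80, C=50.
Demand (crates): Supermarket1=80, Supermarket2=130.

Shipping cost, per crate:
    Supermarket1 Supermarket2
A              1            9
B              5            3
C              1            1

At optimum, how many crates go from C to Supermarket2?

50

Solving gives:
  A->Supermarket1: 80 × 1 = 80
  B->Supermarket2: 80 × 3 = 240
  C->Supermarket2: 50 × 1 = 50
Total cost = 370.
So C→Supermarket2 carries 50 crates.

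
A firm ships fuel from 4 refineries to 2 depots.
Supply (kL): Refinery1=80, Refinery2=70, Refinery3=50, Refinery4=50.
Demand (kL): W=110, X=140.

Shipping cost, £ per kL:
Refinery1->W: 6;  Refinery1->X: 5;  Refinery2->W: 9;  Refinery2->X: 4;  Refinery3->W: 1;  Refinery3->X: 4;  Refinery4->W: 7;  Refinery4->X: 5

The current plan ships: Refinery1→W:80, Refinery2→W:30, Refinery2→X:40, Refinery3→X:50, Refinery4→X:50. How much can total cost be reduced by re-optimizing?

320

Current plan cost = 80·6 + 30·9 + 40·4 + 50·4 + 50·5 = £1360.
Optimal plan:
  Refinery1->W: 60 kL
  Refinery1->X: 20 kL
  Refinery2->X: 70 kL
  Refinery3->W: 50 kL
  Refinery4->X: 50 kL
Optimal cost = £1040.
Saving = 1360 − 1040 = £320.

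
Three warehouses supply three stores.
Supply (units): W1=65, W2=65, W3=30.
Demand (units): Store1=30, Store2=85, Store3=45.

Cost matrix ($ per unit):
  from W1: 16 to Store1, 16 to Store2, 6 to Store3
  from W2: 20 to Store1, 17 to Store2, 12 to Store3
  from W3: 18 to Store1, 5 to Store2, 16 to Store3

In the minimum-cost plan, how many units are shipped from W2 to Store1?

Optimal shipments:
  W1–Store1: 20 × $16 = $320
  W1–Store3: 45 × $6 = $270
  W2–Store1: 10 × $20 = $200
  W2–Store2: 55 × $17 = $935
  W3–Store2: 30 × $5 = $150
Total cost = $1875.
So W2→Store1 carries 10 units.

10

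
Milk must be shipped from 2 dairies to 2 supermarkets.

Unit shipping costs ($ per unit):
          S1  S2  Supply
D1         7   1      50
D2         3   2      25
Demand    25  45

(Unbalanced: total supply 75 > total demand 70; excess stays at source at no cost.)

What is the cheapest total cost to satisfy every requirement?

120

Optimal allocation:
  D1->S2: 45 × $1 = $45
  D2->S1: 25 × $3 = $75
Total = 45 + 75 = $120.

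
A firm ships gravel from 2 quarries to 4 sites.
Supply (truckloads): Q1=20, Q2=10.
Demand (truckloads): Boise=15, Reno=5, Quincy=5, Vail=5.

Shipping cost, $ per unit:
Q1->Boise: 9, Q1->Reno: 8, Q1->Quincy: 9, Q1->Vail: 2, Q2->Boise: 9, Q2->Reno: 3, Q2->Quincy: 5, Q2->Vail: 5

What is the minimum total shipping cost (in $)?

185

One minimum-cost allocation:
  Q1 to Boise: 15 × $9 = $135
  Q1 to Vail: 5 × $2 = $10
  Q2 to Reno: 5 × $3 = $15
  Q2 to Quincy: 5 × $5 = $25
Total = 135 + 10 + 15 + 25 = $185.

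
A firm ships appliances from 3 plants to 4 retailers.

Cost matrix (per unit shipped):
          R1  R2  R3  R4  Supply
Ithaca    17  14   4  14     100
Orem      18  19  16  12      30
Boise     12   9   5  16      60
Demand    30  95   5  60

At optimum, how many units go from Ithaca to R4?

The minimum-cost plan:
  Ithaca–R2: 65 × 14 = 910
  Ithaca–R3: 5 × 4 = 20
  Ithaca–R4: 30 × 14 = 420
  Orem–R4: 30 × 12 = 360
  Boise–R1: 30 × 12 = 360
  Boise–R2: 30 × 9 = 270
Total cost = 2340.
So Ithaca→R4 carries 30 units.

30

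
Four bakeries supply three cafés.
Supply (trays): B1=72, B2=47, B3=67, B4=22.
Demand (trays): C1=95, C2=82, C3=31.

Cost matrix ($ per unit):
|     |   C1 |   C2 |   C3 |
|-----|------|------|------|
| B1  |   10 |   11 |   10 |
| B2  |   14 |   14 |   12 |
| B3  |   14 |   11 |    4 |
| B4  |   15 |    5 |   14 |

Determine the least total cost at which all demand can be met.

Optimal allocation:
  B1->C1: 72 × $10 = $720
  B2->C1: 23 × $14 = $322
  B2->C2: 24 × $14 = $336
  B3->C2: 36 × $11 = $396
  B3->C3: 31 × $4 = $124
  B4->C2: 22 × $5 = $110
Total = 720 + 322 + 336 + 396 + 124 + 110 = $2008.
(Supply check: B1 ships 72; B2 ships 47; B3 ships 67; B4 ships 22.)

2008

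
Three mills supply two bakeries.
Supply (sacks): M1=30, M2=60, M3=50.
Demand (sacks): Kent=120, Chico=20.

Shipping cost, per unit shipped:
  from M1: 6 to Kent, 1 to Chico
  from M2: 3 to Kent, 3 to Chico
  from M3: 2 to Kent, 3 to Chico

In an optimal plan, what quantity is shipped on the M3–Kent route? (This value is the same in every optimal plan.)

50

Solving gives:
  M1->Kent: 10 × 6 = 60
  M1->Chico: 20 × 1 = 20
  M2->Kent: 60 × 3 = 180
  M3->Kent: 50 × 2 = 100
Total cost = 360.
So M3→Kent carries 50 sacks.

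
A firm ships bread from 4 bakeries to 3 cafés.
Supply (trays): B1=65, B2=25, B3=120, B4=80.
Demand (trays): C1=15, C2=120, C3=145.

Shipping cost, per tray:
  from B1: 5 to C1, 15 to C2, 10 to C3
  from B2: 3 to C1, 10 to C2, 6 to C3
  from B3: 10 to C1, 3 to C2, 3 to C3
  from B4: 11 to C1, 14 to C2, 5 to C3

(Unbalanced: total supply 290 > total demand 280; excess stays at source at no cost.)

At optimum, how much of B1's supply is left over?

An optimal plan:
  B1→C1: 15 × 5 = 75
  B1→C3: 40 × 10 = 400
  B2→C3: 25 × 6 = 150
  B3→C2: 120 × 3 = 360
  B4→C3: 80 × 5 = 400
Total cost = 1385.
B1 ships 55 of its 65, leaving 10.

10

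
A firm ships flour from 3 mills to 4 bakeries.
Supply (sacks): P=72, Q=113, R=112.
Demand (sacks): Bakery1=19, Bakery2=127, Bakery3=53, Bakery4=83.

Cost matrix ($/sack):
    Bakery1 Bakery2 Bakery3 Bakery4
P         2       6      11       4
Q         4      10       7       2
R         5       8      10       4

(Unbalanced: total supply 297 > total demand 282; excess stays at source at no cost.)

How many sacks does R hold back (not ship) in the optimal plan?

15

An optimal plan:
  P→Bakery1: 19 sacks
  P→Bakery2: 53 sacks
  Q→Bakery3: 53 sacks
  Q→Bakery4: 60 sacks
  R→Bakery2: 74 sacks
  R→Bakery4: 23 sacks
Total cost = $1531.
R ships 97 of its 112, leaving 15.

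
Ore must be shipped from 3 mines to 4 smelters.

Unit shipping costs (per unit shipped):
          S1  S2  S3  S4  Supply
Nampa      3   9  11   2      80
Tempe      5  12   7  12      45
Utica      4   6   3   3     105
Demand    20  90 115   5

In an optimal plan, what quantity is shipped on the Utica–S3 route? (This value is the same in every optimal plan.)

70

Solving gives:
  Nampa to S1: 20 × 3 = 60
  Nampa to S2: 55 × 9 = 495
  Nampa to S4: 5 × 2 = 10
  Tempe to S3: 45 × 7 = 315
  Utica to S2: 35 × 6 = 210
  Utica to S3: 70 × 3 = 210
Total cost = 1300.
So Utica→S3 carries 70 tons.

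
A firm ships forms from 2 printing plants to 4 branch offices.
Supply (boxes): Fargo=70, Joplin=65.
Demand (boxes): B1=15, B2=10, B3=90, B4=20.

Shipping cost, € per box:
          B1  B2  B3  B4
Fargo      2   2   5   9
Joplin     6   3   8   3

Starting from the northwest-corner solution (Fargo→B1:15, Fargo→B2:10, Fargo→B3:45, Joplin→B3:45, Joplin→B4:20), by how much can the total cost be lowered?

Current plan cost = 15·2 + 10·2 + 45·5 + 45·8 + 20·3 = €695.
Optimal plan:
  Fargo–B1: 15 × €2 = €30
  Fargo–B3: 55 × €5 = €275
  Joplin–B2: 10 × €3 = €30
  Joplin–B3: 35 × €8 = €280
  Joplin–B4: 20 × €3 = €60
Optimal cost = €675.
Saving = 695 − 675 = €20.

20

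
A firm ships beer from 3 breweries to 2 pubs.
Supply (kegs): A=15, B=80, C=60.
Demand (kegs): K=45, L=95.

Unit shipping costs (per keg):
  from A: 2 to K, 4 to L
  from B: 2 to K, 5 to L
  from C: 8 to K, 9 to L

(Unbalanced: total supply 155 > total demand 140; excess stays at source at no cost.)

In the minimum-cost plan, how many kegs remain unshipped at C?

15

An optimal plan:
  A to L: 15 × 4 = 60
  B to K: 45 × 2 = 90
  B to L: 35 × 5 = 175
  C to L: 45 × 9 = 405
Total cost = 730.
C ships 45 of its 60, leaving 15.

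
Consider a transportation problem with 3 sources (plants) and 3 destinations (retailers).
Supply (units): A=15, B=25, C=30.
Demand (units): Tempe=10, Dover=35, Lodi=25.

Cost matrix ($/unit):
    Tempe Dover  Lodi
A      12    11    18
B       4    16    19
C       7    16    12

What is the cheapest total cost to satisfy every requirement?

One minimum-cost allocation:
  A→Dover: 15 × $11 = $165
  B→Tempe: 10 × $4 = $40
  B→Dover: 15 × $16 = $240
  C→Dover: 5 × $16 = $80
  C→Lodi: 25 × $12 = $300
Total = 165 + 40 + 240 + 80 + 300 = $825.

825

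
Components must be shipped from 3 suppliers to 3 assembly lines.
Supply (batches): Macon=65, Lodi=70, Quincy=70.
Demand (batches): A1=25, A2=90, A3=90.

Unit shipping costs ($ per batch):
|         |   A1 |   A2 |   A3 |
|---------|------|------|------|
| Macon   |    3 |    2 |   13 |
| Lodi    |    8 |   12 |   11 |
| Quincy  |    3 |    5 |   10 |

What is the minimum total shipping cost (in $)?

1300

Optimal allocation:
  Macon–A2: 65 batches
  Lodi–A3: 70 batches
  Quincy–A1: 25 batches
  Quincy–A2: 25 batches
  Quincy–A3: 20 batches
Total cost = $1300.
(Supply check: Macon ships 65; Lodi ships 70; Quincy ships 70.)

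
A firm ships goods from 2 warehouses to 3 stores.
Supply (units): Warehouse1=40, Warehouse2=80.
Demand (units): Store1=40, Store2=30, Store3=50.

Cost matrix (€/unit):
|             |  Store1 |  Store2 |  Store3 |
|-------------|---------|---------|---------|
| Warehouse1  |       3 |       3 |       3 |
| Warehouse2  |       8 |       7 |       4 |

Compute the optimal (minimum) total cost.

530

One minimum-cost allocation:
  Warehouse1->Store1: 40 × €3 = €120
  Warehouse2->Store2: 30 × €7 = €210
  Warehouse2->Store3: 50 × €4 = €200
Total = 120 + 210 + 200 = €530.
(Supply check: Warehouse1 ships 40; Warehouse2 ships 80.)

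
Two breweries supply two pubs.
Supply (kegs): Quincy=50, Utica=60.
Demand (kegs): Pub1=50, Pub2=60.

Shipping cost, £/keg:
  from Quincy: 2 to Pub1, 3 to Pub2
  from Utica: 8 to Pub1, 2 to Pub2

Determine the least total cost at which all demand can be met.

220

A cheapest plan:
  Quincy to Pub1: 50 kegs
  Utica to Pub2: 60 kegs
Total cost = £220.
(Supply check: Quincy ships 50; Utica ships 60.)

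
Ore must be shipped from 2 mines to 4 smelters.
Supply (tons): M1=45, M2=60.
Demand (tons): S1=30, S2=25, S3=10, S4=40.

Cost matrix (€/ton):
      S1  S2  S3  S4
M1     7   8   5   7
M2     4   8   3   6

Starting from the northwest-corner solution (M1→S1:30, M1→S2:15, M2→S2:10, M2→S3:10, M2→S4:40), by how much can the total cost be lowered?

Current plan cost = 30·7 + 15·8 + 10·8 + 10·3 + 40·6 = €680.
Optimal plan:
  M1 to S2: 25 × €8 = €200
  M1 to S4: 20 × €7 = €140
  M2 to S1: 30 × €4 = €120
  M2 to S3: 10 × €3 = €30
  M2 to S4: 20 × €6 = €120
Optimal cost = €610.
Saving = 680 − 610 = €70.

70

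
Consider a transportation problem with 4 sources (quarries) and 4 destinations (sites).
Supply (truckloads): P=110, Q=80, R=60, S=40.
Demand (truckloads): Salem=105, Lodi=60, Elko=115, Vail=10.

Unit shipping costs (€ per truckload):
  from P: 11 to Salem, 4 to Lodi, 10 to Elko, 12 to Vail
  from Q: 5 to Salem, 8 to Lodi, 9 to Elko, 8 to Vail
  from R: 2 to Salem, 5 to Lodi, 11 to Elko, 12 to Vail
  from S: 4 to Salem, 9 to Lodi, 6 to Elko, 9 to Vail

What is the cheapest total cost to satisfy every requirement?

1630

One minimum-cost allocation:
  P to Lodi: 60 truckloads
  P to Elko: 50 truckloads
  Q to Salem: 45 truckloads
  Q to Elko: 25 truckloads
  Q to Vail: 10 truckloads
  R to Salem: 60 truckloads
  S to Elko: 40 truckloads
Total cost = €1630.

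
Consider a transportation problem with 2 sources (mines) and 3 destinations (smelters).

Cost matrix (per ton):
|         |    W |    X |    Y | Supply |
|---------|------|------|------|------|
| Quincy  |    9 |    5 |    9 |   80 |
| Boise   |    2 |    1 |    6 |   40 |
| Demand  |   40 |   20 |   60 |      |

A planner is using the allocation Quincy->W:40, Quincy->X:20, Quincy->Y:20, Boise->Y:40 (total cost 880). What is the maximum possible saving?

160

Current plan cost = 40·9 + 20·5 + 20·9 + 40·6 = 880.
Optimal plan:
  Quincy to X: 20 × 5 = 100
  Quincy to Y: 60 × 9 = 540
  Boise to W: 40 × 2 = 80
Optimal cost = 720.
Saving = 880 − 720 = 160.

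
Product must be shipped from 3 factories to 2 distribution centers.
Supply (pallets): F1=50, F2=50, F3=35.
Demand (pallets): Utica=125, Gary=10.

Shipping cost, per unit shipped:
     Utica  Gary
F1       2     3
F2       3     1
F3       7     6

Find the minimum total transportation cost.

475

Optimal allocation:
  F1–Utica: 50 × 2 = 100
  F2–Utica: 40 × 3 = 120
  F2–Gary: 10 × 1 = 10
  F3–Utica: 35 × 7 = 245
Total = 100 + 120 + 10 + 245 = 475.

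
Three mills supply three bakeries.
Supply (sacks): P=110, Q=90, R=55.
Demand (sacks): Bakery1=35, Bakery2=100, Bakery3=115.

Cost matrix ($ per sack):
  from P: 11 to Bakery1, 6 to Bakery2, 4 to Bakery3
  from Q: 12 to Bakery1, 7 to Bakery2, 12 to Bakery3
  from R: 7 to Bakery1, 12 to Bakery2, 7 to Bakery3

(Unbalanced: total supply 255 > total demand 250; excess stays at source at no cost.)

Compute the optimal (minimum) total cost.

1440

Optimal allocation:
  P->Bakery2: 10 × $6 = $60
  P->Bakery3: 100 × $4 = $400
  Q->Bakery2: 90 × $7 = $630
  R->Bakery1: 35 × $7 = $245
  R->Bakery3: 15 × $7 = $105
Total = 60 + 400 + 630 + 245 + 105 = $1440.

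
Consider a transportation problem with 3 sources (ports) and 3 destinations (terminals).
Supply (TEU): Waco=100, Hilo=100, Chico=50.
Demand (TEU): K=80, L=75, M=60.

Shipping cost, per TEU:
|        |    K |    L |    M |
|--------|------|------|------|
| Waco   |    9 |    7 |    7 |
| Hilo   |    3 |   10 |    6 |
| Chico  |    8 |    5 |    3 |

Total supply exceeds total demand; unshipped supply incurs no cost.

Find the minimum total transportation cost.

An optimal shipping plan:
  Waco→L: 75 × 7 = 525
  Hilo→K: 80 × 3 = 240
  Hilo→M: 10 × 6 = 60
  Chico→M: 50 × 3 = 150
Total = 525 + 240 + 60 + 150 = 975.

975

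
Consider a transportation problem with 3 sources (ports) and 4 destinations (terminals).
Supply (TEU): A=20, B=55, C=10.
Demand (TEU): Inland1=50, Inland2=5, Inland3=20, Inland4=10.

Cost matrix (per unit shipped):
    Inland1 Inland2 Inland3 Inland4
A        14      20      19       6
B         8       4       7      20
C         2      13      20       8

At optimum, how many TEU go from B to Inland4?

0

Solving gives:
  A->Inland1: 10 TEU
  A->Inland4: 10 TEU
  B->Inland1: 30 TEU
  B->Inland2: 5 TEU
  B->Inland3: 20 TEU
  C->Inland1: 10 TEU
Total cost = 620.
The route B→Inland4 is not used.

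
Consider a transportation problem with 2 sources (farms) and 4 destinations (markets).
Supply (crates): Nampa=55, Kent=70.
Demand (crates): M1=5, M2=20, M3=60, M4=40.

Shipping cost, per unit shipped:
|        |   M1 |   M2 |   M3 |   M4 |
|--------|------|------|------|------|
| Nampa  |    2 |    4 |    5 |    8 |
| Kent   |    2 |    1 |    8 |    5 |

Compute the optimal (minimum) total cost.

545

A cheapest plan:
  Nampa->M3: 55 crates
  Kent->M1: 5 crates
  Kent->M2: 20 crates
  Kent->M3: 5 crates
  Kent->M4: 40 crates
Total cost = 545.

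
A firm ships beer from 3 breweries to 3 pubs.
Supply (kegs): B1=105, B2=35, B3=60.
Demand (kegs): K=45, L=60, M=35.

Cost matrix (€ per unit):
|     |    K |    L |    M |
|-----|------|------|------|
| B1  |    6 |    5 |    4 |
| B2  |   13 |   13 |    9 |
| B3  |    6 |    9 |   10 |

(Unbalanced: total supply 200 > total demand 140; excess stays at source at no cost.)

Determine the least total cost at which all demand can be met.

710

A cheapest plan:
  B1 to L: 60 × €5 = €300
  B1 to M: 35 × €4 = €140
  B3 to K: 45 × €6 = €270
Total = 300 + 140 + 270 = €710.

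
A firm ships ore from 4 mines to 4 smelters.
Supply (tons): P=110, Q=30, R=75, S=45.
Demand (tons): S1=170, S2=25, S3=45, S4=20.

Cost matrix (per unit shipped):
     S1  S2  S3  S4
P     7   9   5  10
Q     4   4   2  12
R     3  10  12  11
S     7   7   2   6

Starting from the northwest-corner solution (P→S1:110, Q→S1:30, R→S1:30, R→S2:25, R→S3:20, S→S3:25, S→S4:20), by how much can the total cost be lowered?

Current plan cost = 110·7 + 30·4 + 30·3 + 25·10 + 20·12 + 25·2 + 20·6 = 1640.
Optimal plan:
  P–S1: 95 tons
  P–S3: 15 tons
  Q–S2: 25 tons
  Q–S3: 5 tons
  R–S1: 75 tons
  S–S3: 25 tons
  S–S4: 20 tons
Optimal cost = 1245.
Saving = 1640 − 1245 = 395.

395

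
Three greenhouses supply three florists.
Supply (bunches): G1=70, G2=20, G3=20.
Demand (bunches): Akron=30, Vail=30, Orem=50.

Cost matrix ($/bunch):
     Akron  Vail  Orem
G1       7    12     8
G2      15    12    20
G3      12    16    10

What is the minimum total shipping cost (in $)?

An optimal shipping plan:
  G1–Akron: 30 × $7 = $210
  G1–Vail: 10 × $12 = $120
  G1–Orem: 30 × $8 = $240
  G2–Vail: 20 × $12 = $240
  G3–Orem: 20 × $10 = $200
Total = 210 + 120 + 240 + 240 + 200 = $1010.
(Supply check: G1 ships 70; G2 ships 20; G3 ships 20.)

1010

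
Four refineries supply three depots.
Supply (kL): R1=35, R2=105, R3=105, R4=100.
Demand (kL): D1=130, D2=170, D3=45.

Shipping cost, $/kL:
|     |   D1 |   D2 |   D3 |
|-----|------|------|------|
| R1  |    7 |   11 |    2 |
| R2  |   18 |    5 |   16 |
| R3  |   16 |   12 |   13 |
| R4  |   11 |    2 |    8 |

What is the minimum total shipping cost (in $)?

Optimal allocation:
  R1→D3: 35 kL
  R2→D2: 105 kL
  R3→D1: 105 kL
  R4→D1: 25 kL
  R4→D2: 65 kL
  R4→D3: 10 kL
Total cost = $2760.

2760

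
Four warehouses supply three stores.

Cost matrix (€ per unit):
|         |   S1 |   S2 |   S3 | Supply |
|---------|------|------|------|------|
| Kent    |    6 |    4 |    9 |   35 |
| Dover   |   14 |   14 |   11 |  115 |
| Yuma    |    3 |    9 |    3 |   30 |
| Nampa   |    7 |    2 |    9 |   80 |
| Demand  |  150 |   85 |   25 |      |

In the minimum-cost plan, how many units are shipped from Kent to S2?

The minimum-cost plan:
  Kent to S1: 30 units
  Kent to S2: 5 units
  Dover to S1: 90 units
  Dover to S3: 25 units
  Yuma to S1: 30 units
  Nampa to S2: 80 units
Total cost = €1985.
So Kent→S2 carries 5 units.

5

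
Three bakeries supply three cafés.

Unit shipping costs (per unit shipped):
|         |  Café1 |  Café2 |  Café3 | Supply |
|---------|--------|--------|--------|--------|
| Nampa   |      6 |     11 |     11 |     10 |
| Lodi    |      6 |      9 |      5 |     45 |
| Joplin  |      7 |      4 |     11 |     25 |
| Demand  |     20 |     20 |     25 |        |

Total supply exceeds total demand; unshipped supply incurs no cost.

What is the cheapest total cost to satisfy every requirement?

An optimal shipping plan:
  Lodi→Café1: 20 × 6 = 120
  Lodi→Café3: 25 × 5 = 125
  Joplin→Café2: 20 × 4 = 80
Total = 120 + 125 + 80 = 325.

325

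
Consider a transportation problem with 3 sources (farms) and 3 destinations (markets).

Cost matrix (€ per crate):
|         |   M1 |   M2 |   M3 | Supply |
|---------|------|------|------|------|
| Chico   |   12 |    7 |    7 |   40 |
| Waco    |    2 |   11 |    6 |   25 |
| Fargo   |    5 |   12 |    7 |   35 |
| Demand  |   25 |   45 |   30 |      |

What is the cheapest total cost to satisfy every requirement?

600

One minimum-cost allocation:
  Chico->M2: 40 × €7 = €280
  Waco->M1: 25 × €2 = €50
  Fargo->M2: 5 × €12 = €60
  Fargo->M3: 30 × €7 = €210
Total = 280 + 50 + 60 + 210 = €600.
(Supply check: Chico ships 40; Waco ships 25; Fargo ships 35.)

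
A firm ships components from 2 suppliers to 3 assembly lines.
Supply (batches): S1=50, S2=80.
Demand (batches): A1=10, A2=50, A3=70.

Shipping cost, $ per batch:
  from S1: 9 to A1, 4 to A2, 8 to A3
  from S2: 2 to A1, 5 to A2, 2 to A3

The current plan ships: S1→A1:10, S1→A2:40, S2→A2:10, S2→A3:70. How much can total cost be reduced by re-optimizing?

Current plan cost = 10·9 + 40·4 + 10·5 + 70·2 = $440.
Optimal plan:
  S1 to A2: 50 × $4 = $200
  S2 to A1: 10 × $2 = $20
  S2 to A3: 70 × $2 = $140
Optimal cost = $360.
Saving = 440 − 360 = $80.

80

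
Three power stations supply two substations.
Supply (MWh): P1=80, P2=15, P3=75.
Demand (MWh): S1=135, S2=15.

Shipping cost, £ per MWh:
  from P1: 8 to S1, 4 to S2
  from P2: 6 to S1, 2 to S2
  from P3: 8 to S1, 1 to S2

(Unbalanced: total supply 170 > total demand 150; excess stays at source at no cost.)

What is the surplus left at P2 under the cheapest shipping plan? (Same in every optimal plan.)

0

Minimum-cost shipments:
  P1->S1: 60 × £8 = £480
  P2->S1: 15 × £6 = £90
  P3->S1: 60 × £8 = £480
  P3->S2: 15 × £1 = £15
Total cost = £1065.
P2 ships 15 of its 15, leaving 0.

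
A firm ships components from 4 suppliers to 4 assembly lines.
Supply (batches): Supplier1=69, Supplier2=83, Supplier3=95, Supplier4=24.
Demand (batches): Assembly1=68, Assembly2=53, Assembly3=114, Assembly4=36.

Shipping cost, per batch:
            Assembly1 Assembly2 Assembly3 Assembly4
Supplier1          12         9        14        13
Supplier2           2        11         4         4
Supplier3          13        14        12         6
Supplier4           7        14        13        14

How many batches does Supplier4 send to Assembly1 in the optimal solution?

24

Optimal shipments:
  Supplier1 to Assembly1: 16 × 12 = 192
  Supplier1 to Assembly2: 53 × 9 = 477
  Supplier2 to Assembly1: 28 × 2 = 56
  Supplier2 to Assembly3: 55 × 4 = 220
  Supplier3 to Assembly3: 59 × 12 = 708
  Supplier3 to Assembly4: 36 × 6 = 216
  Supplier4 to Assembly1: 24 × 7 = 168
Total cost = 2037.
So Supplier4→Assembly1 carries 24 batches.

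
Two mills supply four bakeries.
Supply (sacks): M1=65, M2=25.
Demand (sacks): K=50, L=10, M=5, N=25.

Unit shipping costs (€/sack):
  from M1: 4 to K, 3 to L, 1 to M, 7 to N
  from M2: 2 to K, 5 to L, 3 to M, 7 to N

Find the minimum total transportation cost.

360

Optimal allocation:
  M1→K: 25 × €4 = €100
  M1→L: 10 × €3 = €30
  M1→M: 5 × €1 = €5
  M1→N: 25 × €7 = €175
  M2→K: 25 × €2 = €50
Total = 100 + 30 + 5 + 175 + 50 = €360.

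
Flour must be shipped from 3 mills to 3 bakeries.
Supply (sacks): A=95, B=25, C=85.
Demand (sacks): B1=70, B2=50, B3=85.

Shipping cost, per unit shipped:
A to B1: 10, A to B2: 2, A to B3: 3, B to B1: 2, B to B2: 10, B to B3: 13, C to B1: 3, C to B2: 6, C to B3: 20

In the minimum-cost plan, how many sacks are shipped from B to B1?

Optimal shipments:
  A→B2: 10 × 2 = 20
  A→B3: 85 × 3 = 255
  B→B1: 25 × 2 = 50
  C→B1: 45 × 3 = 135
  C→B2: 40 × 6 = 240
Total cost = 700.
So B→B1 carries 25 sacks.

25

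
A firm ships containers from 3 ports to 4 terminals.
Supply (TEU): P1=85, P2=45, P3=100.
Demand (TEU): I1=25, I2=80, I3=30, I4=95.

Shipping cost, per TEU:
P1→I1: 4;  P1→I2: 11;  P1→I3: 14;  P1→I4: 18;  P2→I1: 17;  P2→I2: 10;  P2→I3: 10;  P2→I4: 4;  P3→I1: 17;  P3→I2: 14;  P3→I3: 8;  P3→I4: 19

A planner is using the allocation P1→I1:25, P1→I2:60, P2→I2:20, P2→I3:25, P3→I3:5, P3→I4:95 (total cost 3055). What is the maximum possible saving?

645

Current plan cost = 25·4 + 60·11 + 20·10 + 25·10 + 5·8 + 95·19 = 3055.
Optimal plan:
  P1–I1: 25 TEU
  P1–I2: 60 TEU
  P2–I4: 45 TEU
  P3–I2: 20 TEU
  P3–I3: 30 TEU
  P3–I4: 50 TEU
Optimal cost = 2410.
Saving = 3055 − 2410 = 645.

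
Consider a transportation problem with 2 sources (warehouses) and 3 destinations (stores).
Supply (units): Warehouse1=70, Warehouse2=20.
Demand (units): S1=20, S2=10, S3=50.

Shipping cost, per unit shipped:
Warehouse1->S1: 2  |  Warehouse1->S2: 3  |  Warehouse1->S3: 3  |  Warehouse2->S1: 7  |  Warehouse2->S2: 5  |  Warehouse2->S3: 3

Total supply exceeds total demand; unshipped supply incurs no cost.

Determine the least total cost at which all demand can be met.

220

An optimal shipping plan:
  Warehouse1 to S1: 20 units
  Warehouse1 to S2: 10 units
  Warehouse1 to S3: 30 units
  Warehouse2 to S3: 20 units
Total cost = 220.
(Supply check: Warehouse1 ships 60; Warehouse2 ships 20.)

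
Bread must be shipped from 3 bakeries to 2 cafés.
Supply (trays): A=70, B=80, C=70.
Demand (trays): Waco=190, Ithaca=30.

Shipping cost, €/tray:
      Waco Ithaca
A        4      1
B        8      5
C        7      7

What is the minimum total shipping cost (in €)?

1320

A cheapest plan:
  A->Waco: 40 trays
  A->Ithaca: 30 trays
  B->Waco: 80 trays
  C->Waco: 70 trays
Total cost = €1320.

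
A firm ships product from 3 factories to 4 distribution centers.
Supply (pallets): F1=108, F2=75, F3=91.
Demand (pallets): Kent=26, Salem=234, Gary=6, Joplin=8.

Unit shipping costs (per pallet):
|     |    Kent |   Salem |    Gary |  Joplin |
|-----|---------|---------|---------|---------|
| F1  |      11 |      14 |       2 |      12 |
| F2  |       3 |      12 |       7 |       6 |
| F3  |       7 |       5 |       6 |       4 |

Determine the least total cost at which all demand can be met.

A cheapest plan:
  F1→Salem: 102 × 14 = 1428
  F1→Gary: 6 × 2 = 12
  F2→Kent: 26 × 3 = 78
  F2→Salem: 41 × 12 = 492
  F2→Joplin: 8 × 6 = 48
  F3→Salem: 91 × 5 = 455
Total = 1428 + 12 + 78 + 492 + 48 + 455 = 2513.

2513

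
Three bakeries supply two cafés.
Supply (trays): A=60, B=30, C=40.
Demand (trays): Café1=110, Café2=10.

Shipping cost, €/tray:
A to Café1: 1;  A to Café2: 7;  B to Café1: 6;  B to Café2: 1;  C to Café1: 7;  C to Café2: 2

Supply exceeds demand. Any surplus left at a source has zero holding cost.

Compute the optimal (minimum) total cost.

400

A cheapest plan:
  A–Café1: 60 trays
  B–Café1: 20 trays
  B–Café2: 10 trays
  C–Café1: 30 trays
Total cost = €400.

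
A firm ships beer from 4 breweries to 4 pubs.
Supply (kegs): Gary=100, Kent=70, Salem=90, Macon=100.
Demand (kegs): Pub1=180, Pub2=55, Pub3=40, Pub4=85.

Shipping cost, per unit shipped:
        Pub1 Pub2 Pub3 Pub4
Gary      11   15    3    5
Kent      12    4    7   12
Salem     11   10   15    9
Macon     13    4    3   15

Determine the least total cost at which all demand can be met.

2825

One minimum-cost allocation:
  Gary->Pub1: 15 kegs
  Gary->Pub4: 85 kegs
  Kent->Pub1: 70 kegs
  Salem->Pub1: 90 kegs
  Macon->Pub1: 5 kegs
  Macon->Pub2: 55 kegs
  Macon->Pub3: 40 kegs
Total cost = 2825.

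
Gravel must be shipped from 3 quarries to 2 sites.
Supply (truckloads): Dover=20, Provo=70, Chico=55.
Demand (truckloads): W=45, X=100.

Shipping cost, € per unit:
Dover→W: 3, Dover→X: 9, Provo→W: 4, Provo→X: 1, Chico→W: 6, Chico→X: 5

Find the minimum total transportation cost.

An optimal shipping plan:
  Dover–W: 20 × €3 = €60
  Provo–X: 70 × €1 = €70
  Chico–W: 25 × €6 = €150
  Chico–X: 30 × €5 = €150
Total = 60 + 70 + 150 + 150 = €430.
(Supply check: Dover ships 20; Provo ships 70; Chico ships 55.)

430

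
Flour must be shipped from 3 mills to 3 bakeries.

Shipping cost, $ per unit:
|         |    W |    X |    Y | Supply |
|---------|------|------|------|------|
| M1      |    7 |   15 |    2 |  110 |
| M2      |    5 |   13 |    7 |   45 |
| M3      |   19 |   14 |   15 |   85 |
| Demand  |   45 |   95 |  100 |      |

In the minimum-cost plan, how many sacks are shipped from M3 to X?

85

Optimal shipments:
  M1→X: 10 × $15 = $150
  M1→Y: 100 × $2 = $200
  M2→W: 45 × $5 = $225
  M3→X: 85 × $14 = $1190
Total cost = $1765.
So M3→X carries 85 sacks.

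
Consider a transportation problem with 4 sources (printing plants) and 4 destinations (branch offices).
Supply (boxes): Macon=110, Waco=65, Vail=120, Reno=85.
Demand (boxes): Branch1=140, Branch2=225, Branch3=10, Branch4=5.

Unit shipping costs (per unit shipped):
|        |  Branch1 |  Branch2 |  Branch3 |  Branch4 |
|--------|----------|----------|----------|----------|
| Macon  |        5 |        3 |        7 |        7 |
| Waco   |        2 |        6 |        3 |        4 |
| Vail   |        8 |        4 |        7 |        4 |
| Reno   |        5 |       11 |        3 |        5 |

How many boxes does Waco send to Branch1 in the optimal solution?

The minimum-cost plan:
  Macon→Branch2: 110 × 3 = 330
  Waco→Branch1: 65 × 2 = 130
  Vail→Branch2: 115 × 4 = 460
  Vail→Branch4: 5 × 4 = 20
  Reno→Branch1: 75 × 5 = 375
  Reno→Branch3: 10 × 3 = 30
Total cost = 1345.
So Waco→Branch1 carries 65 boxes.

65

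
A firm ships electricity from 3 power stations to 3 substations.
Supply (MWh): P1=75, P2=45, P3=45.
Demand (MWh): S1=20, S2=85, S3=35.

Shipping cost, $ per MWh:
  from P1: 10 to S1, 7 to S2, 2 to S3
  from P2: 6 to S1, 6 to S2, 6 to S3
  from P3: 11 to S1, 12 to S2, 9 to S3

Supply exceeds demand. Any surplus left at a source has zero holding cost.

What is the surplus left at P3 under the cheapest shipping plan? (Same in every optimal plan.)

An optimal plan:
  P1→S2: 40 × $7 = $280
  P1→S3: 35 × $2 = $70
  P2→S2: 45 × $6 = $270
  P3→S1: 20 × $11 = $220
Total cost = $840.
P3 ships 20 of its 45, leaving 25.

25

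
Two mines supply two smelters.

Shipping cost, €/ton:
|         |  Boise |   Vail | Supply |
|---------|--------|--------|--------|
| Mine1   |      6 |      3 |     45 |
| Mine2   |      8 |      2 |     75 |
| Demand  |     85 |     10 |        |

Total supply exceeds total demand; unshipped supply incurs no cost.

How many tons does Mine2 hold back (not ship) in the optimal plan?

Minimum-cost shipments:
  Mine1 to Boise: 45 × €6 = €270
  Mine2 to Boise: 40 × €8 = €320
  Mine2 to Vail: 10 × €2 = €20
Total cost = €610.
Mine2 ships 50 of its 75, leaving 25.

25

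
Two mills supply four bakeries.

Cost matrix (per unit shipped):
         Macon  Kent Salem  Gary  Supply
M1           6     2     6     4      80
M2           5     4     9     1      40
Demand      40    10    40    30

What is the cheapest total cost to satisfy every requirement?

520

A cheapest plan:
  M1→Macon: 30 × 6 = 180
  M1→Kent: 10 × 2 = 20
  M1→Salem: 40 × 6 = 240
  M2→Macon: 10 × 5 = 50
  M2→Gary: 30 × 1 = 30
Total = 180 + 20 + 240 + 50 + 30 = 520.
(Supply check: M1 ships 80; M2 ships 40.)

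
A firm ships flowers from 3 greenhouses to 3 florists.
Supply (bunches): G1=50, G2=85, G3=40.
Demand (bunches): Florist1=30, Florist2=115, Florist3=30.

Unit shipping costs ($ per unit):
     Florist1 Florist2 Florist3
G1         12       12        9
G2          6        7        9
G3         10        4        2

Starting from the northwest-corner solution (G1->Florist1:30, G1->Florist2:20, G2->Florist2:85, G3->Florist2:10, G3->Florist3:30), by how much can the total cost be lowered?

60

Current plan cost = 30·12 + 20·12 + 85·7 + 10·4 + 30·2 = $1295.
Optimal plan:
  G1 to Florist2: 20 × $12 = $240
  G1 to Florist3: 30 × $9 = $270
  G2 to Florist1: 30 × $6 = $180
  G2 to Florist2: 55 × $7 = $385
  G3 to Florist2: 40 × $4 = $160
Optimal cost = $1235.
Saving = 1295 − 1235 = $60.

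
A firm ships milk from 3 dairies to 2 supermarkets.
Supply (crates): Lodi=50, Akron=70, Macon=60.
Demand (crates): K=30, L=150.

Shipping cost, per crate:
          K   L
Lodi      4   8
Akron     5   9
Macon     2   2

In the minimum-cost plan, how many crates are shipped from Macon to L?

The minimum-cost plan:
  Lodi->K: 30 crates
  Lodi->L: 20 crates
  Akron->L: 70 crates
  Macon->L: 60 crates
Total cost = 1030.
So Macon→L carries 60 crates.

60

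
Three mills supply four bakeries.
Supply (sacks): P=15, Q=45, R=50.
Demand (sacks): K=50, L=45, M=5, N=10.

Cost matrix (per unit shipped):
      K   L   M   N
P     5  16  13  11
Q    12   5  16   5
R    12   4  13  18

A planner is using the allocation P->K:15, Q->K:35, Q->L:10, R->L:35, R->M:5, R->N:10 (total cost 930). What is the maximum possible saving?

Current plan cost = 15·5 + 35·12 + 10·5 + 35·4 + 5·13 + 10·18 = 930.
Optimal plan:
  P–K: 15 × 5 = 75
  Q–K: 35 × 12 = 420
  Q–N: 10 × 5 = 50
  R–L: 45 × 4 = 180
  R–M: 5 × 13 = 65
Optimal cost = 790.
Saving = 930 − 790 = 140.

140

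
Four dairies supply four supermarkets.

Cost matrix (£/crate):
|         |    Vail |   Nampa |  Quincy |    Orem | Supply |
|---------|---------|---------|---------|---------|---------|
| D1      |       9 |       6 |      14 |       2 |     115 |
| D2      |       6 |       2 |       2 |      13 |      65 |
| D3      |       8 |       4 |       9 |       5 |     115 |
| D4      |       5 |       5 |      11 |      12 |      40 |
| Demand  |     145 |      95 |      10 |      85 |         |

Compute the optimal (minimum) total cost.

An optimal shipping plan:
  D1 to Vail: 30 × £9 = £270
  D1 to Orem: 85 × £2 = £170
  D2 to Nampa: 55 × £2 = £110
  D2 to Quincy: 10 × £2 = £20
  D3 to Vail: 75 × £8 = £600
  D3 to Nampa: 40 × £4 = £160
  D4 to Vail: 40 × £5 = £200
Total = 270 + 170 + 110 + 20 + 600 + 160 + 200 = £1530.

1530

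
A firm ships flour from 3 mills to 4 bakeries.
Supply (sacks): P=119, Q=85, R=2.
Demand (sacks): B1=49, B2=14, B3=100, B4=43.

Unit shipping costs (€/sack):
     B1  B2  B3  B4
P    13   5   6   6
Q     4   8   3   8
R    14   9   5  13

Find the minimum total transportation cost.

A cheapest plan:
  P to B2: 14 × €5 = €70
  P to B3: 62 × €6 = €372
  P to B4: 43 × €6 = €258
  Q to B1: 49 × €4 = €196
  Q to B3: 36 × €3 = €108
  R to B3: 2 × €5 = €10
Total = 70 + 372 + 258 + 196 + 108 + 10 = €1014.
(Supply check: P ships 119; Q ships 85; R ships 2.)

1014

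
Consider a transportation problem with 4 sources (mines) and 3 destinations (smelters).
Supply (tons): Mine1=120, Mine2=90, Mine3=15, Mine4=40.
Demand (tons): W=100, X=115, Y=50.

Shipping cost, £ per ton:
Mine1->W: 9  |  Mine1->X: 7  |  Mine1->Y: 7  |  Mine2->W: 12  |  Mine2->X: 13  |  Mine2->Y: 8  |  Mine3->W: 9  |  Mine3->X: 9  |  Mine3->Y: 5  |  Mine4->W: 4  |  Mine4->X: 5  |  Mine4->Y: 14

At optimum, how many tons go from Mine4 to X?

The minimum-cost plan:
  Mine1 to W: 5 × £9 = £45
  Mine1 to X: 115 × £7 = £805
  Mine2 to W: 40 × £12 = £480
  Mine2 to Y: 50 × £8 = £400
  Mine3 to W: 15 × £9 = £135
  Mine4 to W: 40 × £4 = £160
Total cost = £2025.
The route Mine4→X is not used.

0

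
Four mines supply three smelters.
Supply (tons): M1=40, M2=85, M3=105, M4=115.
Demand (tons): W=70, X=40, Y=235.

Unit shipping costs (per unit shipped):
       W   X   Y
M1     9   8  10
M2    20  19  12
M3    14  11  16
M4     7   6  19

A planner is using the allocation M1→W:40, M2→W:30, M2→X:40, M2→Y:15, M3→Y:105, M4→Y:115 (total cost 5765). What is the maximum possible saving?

1840

Current plan cost = 40·9 + 30·20 + 40·19 + 15·12 + 105·16 + 115·19 = 5765.
Optimal plan:
  M1->Y: 40 × 10 = 400
  M2->Y: 85 × 12 = 1020
  M3->Y: 105 × 16 = 1680
  M4->W: 70 × 7 = 490
  M4->X: 40 × 6 = 240
  M4->Y: 5 × 19 = 95
Optimal cost = 3925.
Saving = 5765 − 3925 = 1840.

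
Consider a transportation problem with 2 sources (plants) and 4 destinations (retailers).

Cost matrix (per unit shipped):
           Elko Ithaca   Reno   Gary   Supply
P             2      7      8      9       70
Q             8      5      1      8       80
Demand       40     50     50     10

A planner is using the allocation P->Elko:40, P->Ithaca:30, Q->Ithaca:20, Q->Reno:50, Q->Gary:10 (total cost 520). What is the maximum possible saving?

10

Current plan cost = 40·2 + 30·7 + 20·5 + 50·1 + 10·8 = 520.
Optimal plan:
  P–Elko: 40 units
  P–Ithaca: 20 units
  P–Gary: 10 units
  Q–Ithaca: 30 units
  Q–Reno: 50 units
Optimal cost = 510.
Saving = 520 − 510 = 10.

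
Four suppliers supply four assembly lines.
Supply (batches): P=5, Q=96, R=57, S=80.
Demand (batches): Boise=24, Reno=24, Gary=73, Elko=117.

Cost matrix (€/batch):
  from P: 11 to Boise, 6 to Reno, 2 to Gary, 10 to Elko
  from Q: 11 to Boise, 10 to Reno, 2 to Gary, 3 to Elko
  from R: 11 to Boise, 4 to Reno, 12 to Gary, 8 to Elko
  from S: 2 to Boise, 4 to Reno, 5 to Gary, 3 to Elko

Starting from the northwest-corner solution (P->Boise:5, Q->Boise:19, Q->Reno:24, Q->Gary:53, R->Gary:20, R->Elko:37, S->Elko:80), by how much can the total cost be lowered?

580

Current plan cost = 5·11 + 19·11 + 24·10 + 53·2 + 20·12 + 37·8 + 80·3 = €1386.
Optimal plan:
  P→Gary: 5 batches
  Q→Gary: 68 batches
  Q→Elko: 28 batches
  R→Reno: 24 batches
  R→Elko: 33 batches
  S→Boise: 24 batches
  S→Elko: 56 batches
Optimal cost = €806.
Saving = 1386 − 806 = €580.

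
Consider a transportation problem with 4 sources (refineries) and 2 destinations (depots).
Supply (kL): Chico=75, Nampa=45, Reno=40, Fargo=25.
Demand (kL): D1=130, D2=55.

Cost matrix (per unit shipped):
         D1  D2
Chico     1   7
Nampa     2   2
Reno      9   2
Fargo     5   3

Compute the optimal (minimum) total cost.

340

A cheapest plan:
  Chico to D1: 75 × 1 = 75
  Nampa to D1: 45 × 2 = 90
  Reno to D2: 40 × 2 = 80
  Fargo to D1: 10 × 5 = 50
  Fargo to D2: 15 × 3 = 45
Total = 75 + 90 + 80 + 50 + 45 = 340.
(Supply check: Chico ships 75; Nampa ships 45; Reno ships 40; Fargo ships 25.)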